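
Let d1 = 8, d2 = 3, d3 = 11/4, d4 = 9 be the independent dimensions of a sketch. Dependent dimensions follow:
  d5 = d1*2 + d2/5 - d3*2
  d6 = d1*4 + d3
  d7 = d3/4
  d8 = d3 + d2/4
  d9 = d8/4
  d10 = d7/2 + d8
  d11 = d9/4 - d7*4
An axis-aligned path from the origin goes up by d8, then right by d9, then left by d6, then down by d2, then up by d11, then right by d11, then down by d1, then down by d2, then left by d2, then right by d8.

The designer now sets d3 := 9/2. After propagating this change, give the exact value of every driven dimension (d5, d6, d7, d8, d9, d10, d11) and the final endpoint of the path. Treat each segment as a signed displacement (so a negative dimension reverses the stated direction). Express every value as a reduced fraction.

d5 = 38/5
d6 = 73/2
d7 = 9/8
d8 = 21/4
d9 = 21/16
d10 = 93/16
d11 = -267/64
endpoint = (-2375/64, -827/64)

Apply edit: d3 := 9/2
  d5 = d1*2 + d2/5 - d3*2 = 38/5
  d6 = d1*4 + d3 = 73/2
  d7 = d3/4 = 9/8
  d8 = d3 + d2/4 = 21/4
  d9 = d8/4 = 21/16
  d10 = d7/2 + d8 = 93/16
  d11 = d9/4 - d7*4 = -267/64
Walk from origin (0, 0):
  seg 1: up by d8 = 21/4 → (0, 21/4)
  seg 2: right by d9 = 21/16 → (21/16, 21/4)
  seg 3: left by d6 = 73/2 → (-563/16, 21/4)
  seg 4: down by d2 = 3 → (-563/16, 9/4)
  seg 5: up by d11 = -267/64 → (-563/16, -123/64)
  seg 6: right by d11 = -267/64 → (-2519/64, -123/64)
  seg 7: down by d1 = 8 → (-2519/64, -635/64)
  seg 8: down by d2 = 3 → (-2519/64, -827/64)
  seg 9: left by d2 = 3 → (-2711/64, -827/64)
  seg 10: right by d8 = 21/4 → (-2375/64, -827/64)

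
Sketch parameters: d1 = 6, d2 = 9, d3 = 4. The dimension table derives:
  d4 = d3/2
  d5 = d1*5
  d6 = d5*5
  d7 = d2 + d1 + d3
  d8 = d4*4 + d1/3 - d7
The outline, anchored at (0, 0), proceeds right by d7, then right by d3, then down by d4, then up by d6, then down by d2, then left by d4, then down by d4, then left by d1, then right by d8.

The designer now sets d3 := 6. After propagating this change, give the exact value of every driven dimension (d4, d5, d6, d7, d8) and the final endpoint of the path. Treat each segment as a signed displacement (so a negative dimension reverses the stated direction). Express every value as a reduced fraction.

Apply edit: d3 := 6
  d4 = d3/2 = 3
  d5 = d1*5 = 30
  d6 = d5*5 = 150
  d7 = d2 + d1 + d3 = 21
  d8 = d4*4 + d1/3 - d7 = -7
Walk from origin (0, 0):
  seg 1: right by d7 = 21 → (21, 0)
  seg 2: right by d3 = 6 → (27, 0)
  seg 3: down by d4 = 3 → (27, -3)
  seg 4: up by d6 = 150 → (27, 147)
  seg 5: down by d2 = 9 → (27, 138)
  seg 6: left by d4 = 3 → (24, 138)
  seg 7: down by d4 = 3 → (24, 135)
  seg 8: left by d1 = 6 → (18, 135)
  seg 9: right by d8 = -7 → (11, 135)

d4 = 3
d5 = 30
d6 = 150
d7 = 21
d8 = -7
endpoint = (11, 135)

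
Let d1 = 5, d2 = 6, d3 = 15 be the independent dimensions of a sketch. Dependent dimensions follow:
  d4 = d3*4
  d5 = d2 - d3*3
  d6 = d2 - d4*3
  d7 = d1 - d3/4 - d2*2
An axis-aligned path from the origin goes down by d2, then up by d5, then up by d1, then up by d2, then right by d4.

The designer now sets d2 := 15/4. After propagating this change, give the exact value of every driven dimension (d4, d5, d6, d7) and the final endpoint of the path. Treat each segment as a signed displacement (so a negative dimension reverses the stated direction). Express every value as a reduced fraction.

Apply edit: d2 := 15/4
  d4 = d3*4 = 60
  d5 = d2 - d3*3 = -165/4
  d6 = d2 - d4*3 = -705/4
  d7 = d1 - d3/4 - d2*2 = -25/4
Walk from origin (0, 0):
  seg 1: down by d2 = 15/4 → (0, -15/4)
  seg 2: up by d5 = -165/4 → (0, -45)
  seg 3: up by d1 = 5 → (0, -40)
  seg 4: up by d2 = 15/4 → (0, -145/4)
  seg 5: right by d4 = 60 → (60, -145/4)

d4 = 60
d5 = -165/4
d6 = -705/4
d7 = -25/4
endpoint = (60, -145/4)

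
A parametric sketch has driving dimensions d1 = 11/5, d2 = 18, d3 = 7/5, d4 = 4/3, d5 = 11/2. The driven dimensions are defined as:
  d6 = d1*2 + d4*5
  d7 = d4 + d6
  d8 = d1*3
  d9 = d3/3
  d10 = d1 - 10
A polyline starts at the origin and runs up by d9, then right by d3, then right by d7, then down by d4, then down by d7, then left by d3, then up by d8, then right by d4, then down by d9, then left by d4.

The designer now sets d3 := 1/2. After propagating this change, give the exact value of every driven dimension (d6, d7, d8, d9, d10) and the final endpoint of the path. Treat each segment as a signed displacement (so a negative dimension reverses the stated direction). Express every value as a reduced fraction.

d6 = 166/15
d7 = 62/5
d8 = 33/5
d9 = 1/6
d10 = -39/5
endpoint = (62/5, -107/15)

Apply edit: d3 := 1/2
  d6 = d1*2 + d4*5 = 166/15
  d7 = d4 + d6 = 62/5
  d8 = d1*3 = 33/5
  d9 = d3/3 = 1/6
  d10 = d1 - 10 = -39/5
Walk from origin (0, 0):
  seg 1: up by d9 = 1/6 → (0, 1/6)
  seg 2: right by d3 = 1/2 → (1/2, 1/6)
  seg 3: right by d7 = 62/5 → (129/10, 1/6)
  seg 4: down by d4 = 4/3 → (129/10, -7/6)
  seg 5: down by d7 = 62/5 → (129/10, -407/30)
  seg 6: left by d3 = 1/2 → (62/5, -407/30)
  seg 7: up by d8 = 33/5 → (62/5, -209/30)
  seg 8: right by d4 = 4/3 → (206/15, -209/30)
  seg 9: down by d9 = 1/6 → (206/15, -107/15)
  seg 10: left by d4 = 4/3 → (62/5, -107/15)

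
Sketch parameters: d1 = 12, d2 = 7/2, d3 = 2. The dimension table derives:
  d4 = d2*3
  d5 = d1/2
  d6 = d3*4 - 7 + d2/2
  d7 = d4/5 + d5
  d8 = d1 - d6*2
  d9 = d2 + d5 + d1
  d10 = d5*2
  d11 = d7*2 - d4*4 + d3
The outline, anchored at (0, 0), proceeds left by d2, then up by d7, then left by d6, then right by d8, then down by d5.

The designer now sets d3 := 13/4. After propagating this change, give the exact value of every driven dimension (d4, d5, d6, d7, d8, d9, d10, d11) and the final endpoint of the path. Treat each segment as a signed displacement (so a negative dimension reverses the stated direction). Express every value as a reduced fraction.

d4 = 21/2
d5 = 6
d6 = 31/4
d7 = 81/10
d8 = -7/2
d9 = 43/2
d10 = 12
d11 = -451/20
endpoint = (-59/4, 21/10)

Apply edit: d3 := 13/4
  d4 = d2*3 = 21/2
  d5 = d1/2 = 6
  d6 = d3*4 - 7 + d2/2 = 31/4
  d7 = d4/5 + d5 = 81/10
  d8 = d1 - d6*2 = -7/2
  d9 = d2 + d5 + d1 = 43/2
  d10 = d5*2 = 12
  d11 = d7*2 - d4*4 + d3 = -451/20
Walk from origin (0, 0):
  seg 1: left by d2 = 7/2 → (-7/2, 0)
  seg 2: up by d7 = 81/10 → (-7/2, 81/10)
  seg 3: left by d6 = 31/4 → (-45/4, 81/10)
  seg 4: right by d8 = -7/2 → (-59/4, 81/10)
  seg 5: down by d5 = 6 → (-59/4, 21/10)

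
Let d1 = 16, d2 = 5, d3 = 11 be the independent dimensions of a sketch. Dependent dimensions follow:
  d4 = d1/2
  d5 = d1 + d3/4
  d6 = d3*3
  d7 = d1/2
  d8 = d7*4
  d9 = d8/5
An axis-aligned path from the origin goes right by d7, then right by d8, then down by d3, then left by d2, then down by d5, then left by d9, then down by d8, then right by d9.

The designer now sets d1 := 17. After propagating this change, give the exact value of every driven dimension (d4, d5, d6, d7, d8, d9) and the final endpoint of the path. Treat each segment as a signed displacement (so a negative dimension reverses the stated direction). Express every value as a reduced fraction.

Apply edit: d1 := 17
  d4 = d1/2 = 17/2
  d5 = d1 + d3/4 = 79/4
  d6 = d3*3 = 33
  d7 = d1/2 = 17/2
  d8 = d7*4 = 34
  d9 = d8/5 = 34/5
Walk from origin (0, 0):
  seg 1: right by d7 = 17/2 → (17/2, 0)
  seg 2: right by d8 = 34 → (85/2, 0)
  seg 3: down by d3 = 11 → (85/2, -11)
  seg 4: left by d2 = 5 → (75/2, -11)
  seg 5: down by d5 = 79/4 → (75/2, -123/4)
  seg 6: left by d9 = 34/5 → (307/10, -123/4)
  seg 7: down by d8 = 34 → (307/10, -259/4)
  seg 8: right by d9 = 34/5 → (75/2, -259/4)

d4 = 17/2
d5 = 79/4
d6 = 33
d7 = 17/2
d8 = 34
d9 = 34/5
endpoint = (75/2, -259/4)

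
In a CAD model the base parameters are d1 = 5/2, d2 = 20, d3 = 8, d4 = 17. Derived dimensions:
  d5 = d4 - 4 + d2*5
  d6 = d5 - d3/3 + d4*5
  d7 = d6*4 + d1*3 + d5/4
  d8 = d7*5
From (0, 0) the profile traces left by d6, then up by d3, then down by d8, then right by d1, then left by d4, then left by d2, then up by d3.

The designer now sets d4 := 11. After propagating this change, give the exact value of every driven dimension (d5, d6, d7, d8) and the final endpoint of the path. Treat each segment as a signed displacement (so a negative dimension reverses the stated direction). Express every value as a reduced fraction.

d5 = 107
d6 = 478/3
d7 = 8059/12
d8 = 40295/12
endpoint = (-1127/6, -40103/12)

Apply edit: d4 := 11
  d5 = d4 - 4 + d2*5 = 107
  d6 = d5 - d3/3 + d4*5 = 478/3
  d7 = d6*4 + d1*3 + d5/4 = 8059/12
  d8 = d7*5 = 40295/12
Walk from origin (0, 0):
  seg 1: left by d6 = 478/3 → (-478/3, 0)
  seg 2: up by d3 = 8 → (-478/3, 8)
  seg 3: down by d8 = 40295/12 → (-478/3, -40199/12)
  seg 4: right by d1 = 5/2 → (-941/6, -40199/12)
  seg 5: left by d4 = 11 → (-1007/6, -40199/12)
  seg 6: left by d2 = 20 → (-1127/6, -40199/12)
  seg 7: up by d3 = 8 → (-1127/6, -40103/12)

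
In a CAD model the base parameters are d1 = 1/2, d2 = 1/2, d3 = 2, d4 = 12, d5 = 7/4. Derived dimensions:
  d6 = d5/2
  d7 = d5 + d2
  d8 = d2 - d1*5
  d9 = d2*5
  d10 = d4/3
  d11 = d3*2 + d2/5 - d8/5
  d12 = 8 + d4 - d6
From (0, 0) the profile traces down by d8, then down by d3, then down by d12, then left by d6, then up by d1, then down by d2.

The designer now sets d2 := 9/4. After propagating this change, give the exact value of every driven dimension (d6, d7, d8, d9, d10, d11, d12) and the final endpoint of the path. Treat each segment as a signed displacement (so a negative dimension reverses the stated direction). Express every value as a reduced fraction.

d6 = 7/8
d7 = 4
d8 = -1/4
d9 = 45/4
d10 = 4
d11 = 9/2
d12 = 153/8
endpoint = (-7/8, -181/8)

Apply edit: d2 := 9/4
  d6 = d5/2 = 7/8
  d7 = d5 + d2 = 4
  d8 = d2 - d1*5 = -1/4
  d9 = d2*5 = 45/4
  d10 = d4/3 = 4
  d11 = d3*2 + d2/5 - d8/5 = 9/2
  d12 = 8 + d4 - d6 = 153/8
Walk from origin (0, 0):
  seg 1: down by d8 = -1/4 → (0, 1/4)
  seg 2: down by d3 = 2 → (0, -7/4)
  seg 3: down by d12 = 153/8 → (0, -167/8)
  seg 4: left by d6 = 7/8 → (-7/8, -167/8)
  seg 5: up by d1 = 1/2 → (-7/8, -163/8)
  seg 6: down by d2 = 9/4 → (-7/8, -181/8)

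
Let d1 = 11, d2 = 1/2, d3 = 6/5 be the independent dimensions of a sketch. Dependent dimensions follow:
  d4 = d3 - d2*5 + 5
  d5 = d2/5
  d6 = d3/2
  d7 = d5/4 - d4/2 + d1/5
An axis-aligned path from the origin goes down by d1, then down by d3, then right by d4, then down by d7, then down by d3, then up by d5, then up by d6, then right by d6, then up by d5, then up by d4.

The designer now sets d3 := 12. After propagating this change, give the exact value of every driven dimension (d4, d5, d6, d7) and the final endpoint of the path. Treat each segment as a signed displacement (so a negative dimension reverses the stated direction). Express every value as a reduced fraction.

d4 = 29/2
d5 = 1/10
d6 = 6
d7 = -201/40
endpoint = (41/2, -371/40)

Apply edit: d3 := 12
  d4 = d3 - d2*5 + 5 = 29/2
  d5 = d2/5 = 1/10
  d6 = d3/2 = 6
  d7 = d5/4 - d4/2 + d1/5 = -201/40
Walk from origin (0, 0):
  seg 1: down by d1 = 11 → (0, -11)
  seg 2: down by d3 = 12 → (0, -23)
  seg 3: right by d4 = 29/2 → (29/2, -23)
  seg 4: down by d7 = -201/40 → (29/2, -719/40)
  seg 5: down by d3 = 12 → (29/2, -1199/40)
  seg 6: up by d5 = 1/10 → (29/2, -239/8)
  seg 7: up by d6 = 6 → (29/2, -191/8)
  seg 8: right by d6 = 6 → (41/2, -191/8)
  seg 9: up by d5 = 1/10 → (41/2, -951/40)
  seg 10: up by d4 = 29/2 → (41/2, -371/40)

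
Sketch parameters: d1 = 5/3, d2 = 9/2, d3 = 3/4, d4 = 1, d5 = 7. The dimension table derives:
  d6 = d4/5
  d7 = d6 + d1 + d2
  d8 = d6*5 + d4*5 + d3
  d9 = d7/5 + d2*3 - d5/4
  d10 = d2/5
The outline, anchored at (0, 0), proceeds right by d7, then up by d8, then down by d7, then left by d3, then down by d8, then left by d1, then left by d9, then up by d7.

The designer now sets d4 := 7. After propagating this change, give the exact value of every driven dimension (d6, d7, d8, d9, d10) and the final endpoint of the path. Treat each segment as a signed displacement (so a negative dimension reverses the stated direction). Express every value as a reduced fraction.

Apply edit: d4 := 7
  d6 = d4/5 = 7/5
  d7 = d6 + d1 + d2 = 227/30
  d8 = d6*5 + d4*5 + d3 = 171/4
  d9 = d7/5 + d2*3 - d5/4 = 3979/300
  d10 = d2/5 = 9/10
Walk from origin (0, 0):
  seg 1: right by d7 = 227/30 → (227/30, 0)
  seg 2: up by d8 = 171/4 → (227/30, 171/4)
  seg 3: down by d7 = 227/30 → (227/30, 2111/60)
  seg 4: left by d3 = 3/4 → (409/60, 2111/60)
  seg 5: down by d8 = 171/4 → (409/60, -227/30)
  seg 6: left by d1 = 5/3 → (103/20, -227/30)
  seg 7: left by d9 = 3979/300 → (-1217/150, -227/30)
  seg 8: up by d7 = 227/30 → (-1217/150, 0)

d6 = 7/5
d7 = 227/30
d8 = 171/4
d9 = 3979/300
d10 = 9/10
endpoint = (-1217/150, 0)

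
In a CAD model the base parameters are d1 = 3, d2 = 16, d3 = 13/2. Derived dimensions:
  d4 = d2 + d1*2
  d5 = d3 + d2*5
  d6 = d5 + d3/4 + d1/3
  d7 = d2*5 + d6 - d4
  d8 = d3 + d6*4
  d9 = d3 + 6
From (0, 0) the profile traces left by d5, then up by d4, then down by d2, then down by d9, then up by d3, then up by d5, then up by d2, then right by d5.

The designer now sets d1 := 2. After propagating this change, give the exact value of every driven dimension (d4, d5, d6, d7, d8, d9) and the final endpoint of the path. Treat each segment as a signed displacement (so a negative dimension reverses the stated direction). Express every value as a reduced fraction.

Apply edit: d1 := 2
  d4 = d2 + d1*2 = 20
  d5 = d3 + d2*5 = 173/2
  d6 = d5 + d3/4 + d1/3 = 2131/24
  d7 = d2*5 + d6 - d4 = 3571/24
  d8 = d3 + d6*4 = 1085/3
  d9 = d3 + 6 = 25/2
Walk from origin (0, 0):
  seg 1: left by d5 = 173/2 → (-173/2, 0)
  seg 2: up by d4 = 20 → (-173/2, 20)
  seg 3: down by d2 = 16 → (-173/2, 4)
  seg 4: down by d9 = 25/2 → (-173/2, -17/2)
  seg 5: up by d3 = 13/2 → (-173/2, -2)
  seg 6: up by d5 = 173/2 → (-173/2, 169/2)
  seg 7: up by d2 = 16 → (-173/2, 201/2)
  seg 8: right by d5 = 173/2 → (0, 201/2)

d4 = 20
d5 = 173/2
d6 = 2131/24
d7 = 3571/24
d8 = 1085/3
d9 = 25/2
endpoint = (0, 201/2)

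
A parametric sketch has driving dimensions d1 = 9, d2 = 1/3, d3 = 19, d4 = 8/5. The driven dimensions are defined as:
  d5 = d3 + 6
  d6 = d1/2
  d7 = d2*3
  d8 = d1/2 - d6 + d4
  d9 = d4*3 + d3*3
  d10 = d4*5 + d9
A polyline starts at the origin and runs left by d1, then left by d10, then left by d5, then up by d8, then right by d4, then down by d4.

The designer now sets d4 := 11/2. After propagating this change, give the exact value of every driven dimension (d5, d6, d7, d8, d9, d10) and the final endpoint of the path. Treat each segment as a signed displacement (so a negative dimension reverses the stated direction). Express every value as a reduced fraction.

d5 = 25
d6 = 9/2
d7 = 1
d8 = 11/2
d9 = 147/2
d10 = 101
endpoint = (-259/2, 0)

Apply edit: d4 := 11/2
  d5 = d3 + 6 = 25
  d6 = d1/2 = 9/2
  d7 = d2*3 = 1
  d8 = d1/2 - d6 + d4 = 11/2
  d9 = d4*3 + d3*3 = 147/2
  d10 = d4*5 + d9 = 101
Walk from origin (0, 0):
  seg 1: left by d1 = 9 → (-9, 0)
  seg 2: left by d10 = 101 → (-110, 0)
  seg 3: left by d5 = 25 → (-135, 0)
  seg 4: up by d8 = 11/2 → (-135, 11/2)
  seg 5: right by d4 = 11/2 → (-259/2, 11/2)
  seg 6: down by d4 = 11/2 → (-259/2, 0)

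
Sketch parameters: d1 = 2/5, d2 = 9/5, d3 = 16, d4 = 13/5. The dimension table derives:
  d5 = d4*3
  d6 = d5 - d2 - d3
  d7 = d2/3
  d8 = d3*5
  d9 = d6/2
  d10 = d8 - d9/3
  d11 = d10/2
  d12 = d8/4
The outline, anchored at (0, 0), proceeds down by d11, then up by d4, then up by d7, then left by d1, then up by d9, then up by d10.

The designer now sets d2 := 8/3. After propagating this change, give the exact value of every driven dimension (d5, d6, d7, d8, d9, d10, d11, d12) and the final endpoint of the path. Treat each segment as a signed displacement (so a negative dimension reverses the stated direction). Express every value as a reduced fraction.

d5 = 39/5
d6 = -163/15
d7 = 8/9
d8 = 80
d9 = -163/30
d10 = 7363/90
d11 = 7363/180
d12 = 20
endpoint = (-2/5, 7013/180)

Apply edit: d2 := 8/3
  d5 = d4*3 = 39/5
  d6 = d5 - d2 - d3 = -163/15
  d7 = d2/3 = 8/9
  d8 = d3*5 = 80
  d9 = d6/2 = -163/30
  d10 = d8 - d9/3 = 7363/90
  d11 = d10/2 = 7363/180
  d12 = d8/4 = 20
Walk from origin (0, 0):
  seg 1: down by d11 = 7363/180 → (0, -7363/180)
  seg 2: up by d4 = 13/5 → (0, -1379/36)
  seg 3: up by d7 = 8/9 → (0, -449/12)
  seg 4: left by d1 = 2/5 → (-2/5, -449/12)
  seg 5: up by d9 = -163/30 → (-2/5, -857/20)
  seg 6: up by d10 = 7363/90 → (-2/5, 7013/180)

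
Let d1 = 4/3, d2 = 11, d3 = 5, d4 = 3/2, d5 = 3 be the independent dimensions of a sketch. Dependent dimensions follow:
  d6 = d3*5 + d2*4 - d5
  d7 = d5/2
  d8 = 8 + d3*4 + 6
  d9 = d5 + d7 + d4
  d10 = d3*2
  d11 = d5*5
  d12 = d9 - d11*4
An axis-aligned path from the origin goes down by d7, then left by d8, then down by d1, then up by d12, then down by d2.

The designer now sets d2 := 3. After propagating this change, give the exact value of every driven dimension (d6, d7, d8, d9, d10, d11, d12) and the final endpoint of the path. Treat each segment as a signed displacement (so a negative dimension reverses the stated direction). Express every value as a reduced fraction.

Apply edit: d2 := 3
  d6 = d3*5 + d2*4 - d5 = 34
  d7 = d5/2 = 3/2
  d8 = 8 + d3*4 + 6 = 34
  d9 = d5 + d7 + d4 = 6
  d10 = d3*2 = 10
  d11 = d5*5 = 15
  d12 = d9 - d11*4 = -54
Walk from origin (0, 0):
  seg 1: down by d7 = 3/2 → (0, -3/2)
  seg 2: left by d8 = 34 → (-34, -3/2)
  seg 3: down by d1 = 4/3 → (-34, -17/6)
  seg 4: up by d12 = -54 → (-34, -341/6)
  seg 5: down by d2 = 3 → (-34, -359/6)

d6 = 34
d7 = 3/2
d8 = 34
d9 = 6
d10 = 10
d11 = 15
d12 = -54
endpoint = (-34, -359/6)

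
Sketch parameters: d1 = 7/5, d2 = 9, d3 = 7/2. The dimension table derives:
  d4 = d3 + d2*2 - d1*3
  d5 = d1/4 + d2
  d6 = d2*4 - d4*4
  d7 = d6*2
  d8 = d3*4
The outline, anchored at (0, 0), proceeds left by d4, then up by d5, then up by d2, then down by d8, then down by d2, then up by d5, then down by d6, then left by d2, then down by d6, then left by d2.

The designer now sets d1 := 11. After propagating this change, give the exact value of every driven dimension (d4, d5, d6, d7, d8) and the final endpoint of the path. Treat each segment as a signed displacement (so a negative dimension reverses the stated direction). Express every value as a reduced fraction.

d4 = -23/2
d5 = 47/4
d6 = 82
d7 = 164
d8 = 14
endpoint = (-13/2, -309/2)

Apply edit: d1 := 11
  d4 = d3 + d2*2 - d1*3 = -23/2
  d5 = d1/4 + d2 = 47/4
  d6 = d2*4 - d4*4 = 82
  d7 = d6*2 = 164
  d8 = d3*4 = 14
Walk from origin (0, 0):
  seg 1: left by d4 = -23/2 → (23/2, 0)
  seg 2: up by d5 = 47/4 → (23/2, 47/4)
  seg 3: up by d2 = 9 → (23/2, 83/4)
  seg 4: down by d8 = 14 → (23/2, 27/4)
  seg 5: down by d2 = 9 → (23/2, -9/4)
  seg 6: up by d5 = 47/4 → (23/2, 19/2)
  seg 7: down by d6 = 82 → (23/2, -145/2)
  seg 8: left by d2 = 9 → (5/2, -145/2)
  seg 9: down by d6 = 82 → (5/2, -309/2)
  seg 10: left by d2 = 9 → (-13/2, -309/2)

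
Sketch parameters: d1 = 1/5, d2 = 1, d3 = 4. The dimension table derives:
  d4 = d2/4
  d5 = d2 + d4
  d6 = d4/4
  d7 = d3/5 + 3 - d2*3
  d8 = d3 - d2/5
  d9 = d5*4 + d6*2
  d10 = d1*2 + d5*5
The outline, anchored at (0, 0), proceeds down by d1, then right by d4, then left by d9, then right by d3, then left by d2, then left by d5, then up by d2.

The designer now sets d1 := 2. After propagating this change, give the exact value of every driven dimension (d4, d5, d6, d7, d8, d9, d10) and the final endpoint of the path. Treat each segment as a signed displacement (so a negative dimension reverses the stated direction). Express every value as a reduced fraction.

Apply edit: d1 := 2
  d4 = d2/4 = 1/4
  d5 = d2 + d4 = 5/4
  d6 = d4/4 = 1/16
  d7 = d3/5 + 3 - d2*3 = 4/5
  d8 = d3 - d2/5 = 19/5
  d9 = d5*4 + d6*2 = 41/8
  d10 = d1*2 + d5*5 = 41/4
Walk from origin (0, 0):
  seg 1: down by d1 = 2 → (0, -2)
  seg 2: right by d4 = 1/4 → (1/4, -2)
  seg 3: left by d9 = 41/8 → (-39/8, -2)
  seg 4: right by d3 = 4 → (-7/8, -2)
  seg 5: left by d2 = 1 → (-15/8, -2)
  seg 6: left by d5 = 5/4 → (-25/8, -2)
  seg 7: up by d2 = 1 → (-25/8, -1)

d4 = 1/4
d5 = 5/4
d6 = 1/16
d7 = 4/5
d8 = 19/5
d9 = 41/8
d10 = 41/4
endpoint = (-25/8, -1)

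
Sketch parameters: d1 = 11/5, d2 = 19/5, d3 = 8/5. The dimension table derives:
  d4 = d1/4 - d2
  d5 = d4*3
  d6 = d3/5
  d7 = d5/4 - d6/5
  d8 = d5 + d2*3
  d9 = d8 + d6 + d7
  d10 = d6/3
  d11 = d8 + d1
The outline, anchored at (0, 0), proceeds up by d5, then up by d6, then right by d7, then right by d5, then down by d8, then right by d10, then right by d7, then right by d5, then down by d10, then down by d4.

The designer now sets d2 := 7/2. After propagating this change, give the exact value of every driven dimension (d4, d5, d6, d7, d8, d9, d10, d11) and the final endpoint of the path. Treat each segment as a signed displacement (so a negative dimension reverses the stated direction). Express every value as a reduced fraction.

d4 = -59/20
d5 = -177/20
d6 = 8/25
d7 = -4553/2000
d8 = 33/20
d9 = -613/2000
d10 = 8/75
d11 = 77/20
endpoint = (-66439/3000, -2201/300)

Apply edit: d2 := 7/2
  d4 = d1/4 - d2 = -59/20
  d5 = d4*3 = -177/20
  d6 = d3/5 = 8/25
  d7 = d5/4 - d6/5 = -4553/2000
  d8 = d5 + d2*3 = 33/20
  d9 = d8 + d6 + d7 = -613/2000
  d10 = d6/3 = 8/75
  d11 = d8 + d1 = 77/20
Walk from origin (0, 0):
  seg 1: up by d5 = -177/20 → (0, -177/20)
  seg 2: up by d6 = 8/25 → (0, -853/100)
  seg 3: right by d7 = -4553/2000 → (-4553/2000, -853/100)
  seg 4: right by d5 = -177/20 → (-22253/2000, -853/100)
  seg 5: down by d8 = 33/20 → (-22253/2000, -509/50)
  seg 6: right by d10 = 8/75 → (-66119/6000, -509/50)
  seg 7: right by d7 = -4553/2000 → (-39889/3000, -509/50)
  seg 8: right by d5 = -177/20 → (-66439/3000, -509/50)
  seg 9: down by d10 = 8/75 → (-66439/3000, -1543/150)
  seg 10: down by d4 = -59/20 → (-66439/3000, -2201/300)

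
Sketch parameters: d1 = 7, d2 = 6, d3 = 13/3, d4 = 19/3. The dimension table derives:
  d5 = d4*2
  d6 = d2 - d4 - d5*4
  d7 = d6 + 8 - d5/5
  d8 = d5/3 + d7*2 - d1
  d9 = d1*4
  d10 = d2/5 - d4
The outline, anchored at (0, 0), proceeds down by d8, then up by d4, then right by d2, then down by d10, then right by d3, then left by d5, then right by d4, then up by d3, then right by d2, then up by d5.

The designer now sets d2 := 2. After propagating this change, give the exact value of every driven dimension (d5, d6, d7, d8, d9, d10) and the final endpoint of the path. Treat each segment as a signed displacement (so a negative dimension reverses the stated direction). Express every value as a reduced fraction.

Apply edit: d2 := 2
  d5 = d4*2 = 38/3
  d6 = d2 - d4 - d5*4 = -55
  d7 = d6 + 8 - d5/5 = -743/15
  d8 = d5/3 + d7*2 - d1 = -4583/45
  d9 = d1*4 = 28
  d10 = d2/5 - d4 = -89/15
Walk from origin (0, 0):
  seg 1: down by d8 = -4583/45 → (0, 4583/45)
  seg 2: up by d4 = 19/3 → (0, 4868/45)
  seg 3: right by d2 = 2 → (2, 4868/45)
  seg 4: down by d10 = -89/15 → (2, 1027/9)
  seg 5: right by d3 = 13/3 → (19/3, 1027/9)
  seg 6: left by d5 = 38/3 → (-19/3, 1027/9)
  seg 7: right by d4 = 19/3 → (0, 1027/9)
  seg 8: up by d3 = 13/3 → (0, 1066/9)
  seg 9: right by d2 = 2 → (2, 1066/9)
  seg 10: up by d5 = 38/3 → (2, 1180/9)

d5 = 38/3
d6 = -55
d7 = -743/15
d8 = -4583/45
d9 = 28
d10 = -89/15
endpoint = (2, 1180/9)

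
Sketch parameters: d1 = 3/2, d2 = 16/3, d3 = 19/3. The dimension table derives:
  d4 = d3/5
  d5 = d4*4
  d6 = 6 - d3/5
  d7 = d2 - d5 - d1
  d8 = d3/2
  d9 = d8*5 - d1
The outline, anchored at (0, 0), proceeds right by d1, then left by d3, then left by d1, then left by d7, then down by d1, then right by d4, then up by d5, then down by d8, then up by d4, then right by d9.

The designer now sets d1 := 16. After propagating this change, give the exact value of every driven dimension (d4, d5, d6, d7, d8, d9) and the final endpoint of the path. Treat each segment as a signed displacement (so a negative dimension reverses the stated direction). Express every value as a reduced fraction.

d4 = 19/15
d5 = 76/15
d6 = 71/15
d7 = -236/15
d8 = 19/6
d9 = -1/6
endpoint = (21/2, -77/6)

Apply edit: d1 := 16
  d4 = d3/5 = 19/15
  d5 = d4*4 = 76/15
  d6 = 6 - d3/5 = 71/15
  d7 = d2 - d5 - d1 = -236/15
  d8 = d3/2 = 19/6
  d9 = d8*5 - d1 = -1/6
Walk from origin (0, 0):
  seg 1: right by d1 = 16 → (16, 0)
  seg 2: left by d3 = 19/3 → (29/3, 0)
  seg 3: left by d1 = 16 → (-19/3, 0)
  seg 4: left by d7 = -236/15 → (47/5, 0)
  seg 5: down by d1 = 16 → (47/5, -16)
  seg 6: right by d4 = 19/15 → (32/3, -16)
  seg 7: up by d5 = 76/15 → (32/3, -164/15)
  seg 8: down by d8 = 19/6 → (32/3, -141/10)
  seg 9: up by d4 = 19/15 → (32/3, -77/6)
  seg 10: right by d9 = -1/6 → (21/2, -77/6)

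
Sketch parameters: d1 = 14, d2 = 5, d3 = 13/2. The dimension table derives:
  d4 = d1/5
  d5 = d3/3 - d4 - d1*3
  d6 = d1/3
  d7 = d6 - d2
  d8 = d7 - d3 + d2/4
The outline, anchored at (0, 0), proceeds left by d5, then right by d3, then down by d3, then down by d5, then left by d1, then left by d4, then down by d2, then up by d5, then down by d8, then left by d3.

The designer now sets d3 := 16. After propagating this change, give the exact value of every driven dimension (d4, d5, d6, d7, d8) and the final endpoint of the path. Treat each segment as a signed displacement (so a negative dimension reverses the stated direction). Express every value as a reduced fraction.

Apply edit: d3 := 16
  d4 = d1/5 = 14/5
  d5 = d3/3 - d4 - d1*3 = -592/15
  d6 = d1/3 = 14/3
  d7 = d6 - d2 = -1/3
  d8 = d7 - d3 + d2/4 = -181/12
Walk from origin (0, 0):
  seg 1: left by d5 = -592/15 → (592/15, 0)
  seg 2: right by d3 = 16 → (832/15, 0)
  seg 3: down by d3 = 16 → (832/15, -16)
  seg 4: down by d5 = -592/15 → (832/15, 352/15)
  seg 5: left by d1 = 14 → (622/15, 352/15)
  seg 6: left by d4 = 14/5 → (116/3, 352/15)
  seg 7: down by d2 = 5 → (116/3, 277/15)
  seg 8: up by d5 = -592/15 → (116/3, -21)
  seg 9: down by d8 = -181/12 → (116/3, -71/12)
  seg 10: left by d3 = 16 → (68/3, -71/12)

d4 = 14/5
d5 = -592/15
d6 = 14/3
d7 = -1/3
d8 = -181/12
endpoint = (68/3, -71/12)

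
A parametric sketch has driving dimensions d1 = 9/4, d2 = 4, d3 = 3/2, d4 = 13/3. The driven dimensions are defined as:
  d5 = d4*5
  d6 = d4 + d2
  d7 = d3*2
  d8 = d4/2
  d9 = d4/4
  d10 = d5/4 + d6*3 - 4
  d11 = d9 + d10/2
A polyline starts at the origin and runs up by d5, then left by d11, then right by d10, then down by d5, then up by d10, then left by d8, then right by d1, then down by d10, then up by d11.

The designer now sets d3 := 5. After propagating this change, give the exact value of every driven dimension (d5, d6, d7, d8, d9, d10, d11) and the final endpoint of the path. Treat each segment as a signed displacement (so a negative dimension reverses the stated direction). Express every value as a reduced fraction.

d5 = 65/3
d6 = 25/3
d7 = 10
d8 = 13/6
d9 = 13/12
d10 = 317/12
d11 = 343/24
endpoint = (293/24, 343/24)

Apply edit: d3 := 5
  d5 = d4*5 = 65/3
  d6 = d4 + d2 = 25/3
  d7 = d3*2 = 10
  d8 = d4/2 = 13/6
  d9 = d4/4 = 13/12
  d10 = d5/4 + d6*3 - 4 = 317/12
  d11 = d9 + d10/2 = 343/24
Walk from origin (0, 0):
  seg 1: up by d5 = 65/3 → (0, 65/3)
  seg 2: left by d11 = 343/24 → (-343/24, 65/3)
  seg 3: right by d10 = 317/12 → (97/8, 65/3)
  seg 4: down by d5 = 65/3 → (97/8, 0)
  seg 5: up by d10 = 317/12 → (97/8, 317/12)
  seg 6: left by d8 = 13/6 → (239/24, 317/12)
  seg 7: right by d1 = 9/4 → (293/24, 317/12)
  seg 8: down by d10 = 317/12 → (293/24, 0)
  seg 9: up by d11 = 343/24 → (293/24, 343/24)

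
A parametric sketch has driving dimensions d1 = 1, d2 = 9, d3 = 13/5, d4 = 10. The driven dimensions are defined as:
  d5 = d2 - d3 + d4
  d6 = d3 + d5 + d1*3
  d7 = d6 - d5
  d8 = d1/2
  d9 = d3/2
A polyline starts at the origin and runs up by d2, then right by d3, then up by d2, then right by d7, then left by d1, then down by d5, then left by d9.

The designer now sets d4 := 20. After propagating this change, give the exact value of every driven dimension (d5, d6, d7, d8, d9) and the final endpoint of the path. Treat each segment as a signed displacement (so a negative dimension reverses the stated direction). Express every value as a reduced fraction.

d5 = 132/5
d6 = 32
d7 = 28/5
d8 = 1/2
d9 = 13/10
endpoint = (59/10, -42/5)

Apply edit: d4 := 20
  d5 = d2 - d3 + d4 = 132/5
  d6 = d3 + d5 + d1*3 = 32
  d7 = d6 - d5 = 28/5
  d8 = d1/2 = 1/2
  d9 = d3/2 = 13/10
Walk from origin (0, 0):
  seg 1: up by d2 = 9 → (0, 9)
  seg 2: right by d3 = 13/5 → (13/5, 9)
  seg 3: up by d2 = 9 → (13/5, 18)
  seg 4: right by d7 = 28/5 → (41/5, 18)
  seg 5: left by d1 = 1 → (36/5, 18)
  seg 6: down by d5 = 132/5 → (36/5, -42/5)
  seg 7: left by d9 = 13/10 → (59/10, -42/5)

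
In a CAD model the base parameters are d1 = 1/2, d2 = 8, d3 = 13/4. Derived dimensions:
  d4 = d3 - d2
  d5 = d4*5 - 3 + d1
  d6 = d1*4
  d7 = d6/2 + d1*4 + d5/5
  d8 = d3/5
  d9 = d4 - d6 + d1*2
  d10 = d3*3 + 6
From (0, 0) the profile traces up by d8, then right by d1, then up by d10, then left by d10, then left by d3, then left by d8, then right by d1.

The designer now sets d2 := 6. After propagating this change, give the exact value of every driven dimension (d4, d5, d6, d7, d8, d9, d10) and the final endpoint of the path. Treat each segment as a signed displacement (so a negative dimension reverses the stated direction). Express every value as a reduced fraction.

Apply edit: d2 := 6
  d4 = d3 - d2 = -11/4
  d5 = d4*5 - 3 + d1 = -65/4
  d6 = d1*4 = 2
  d7 = d6/2 + d1*4 + d5/5 = -1/4
  d8 = d3/5 = 13/20
  d9 = d4 - d6 + d1*2 = -15/4
  d10 = d3*3 + 6 = 63/4
Walk from origin (0, 0):
  seg 1: up by d8 = 13/20 → (0, 13/20)
  seg 2: right by d1 = 1/2 → (1/2, 13/20)
  seg 3: up by d10 = 63/4 → (1/2, 82/5)
  seg 4: left by d10 = 63/4 → (-61/4, 82/5)
  seg 5: left by d3 = 13/4 → (-37/2, 82/5)
  seg 6: left by d8 = 13/20 → (-383/20, 82/5)
  seg 7: right by d1 = 1/2 → (-373/20, 82/5)

d4 = -11/4
d5 = -65/4
d6 = 2
d7 = -1/4
d8 = 13/20
d9 = -15/4
d10 = 63/4
endpoint = (-373/20, 82/5)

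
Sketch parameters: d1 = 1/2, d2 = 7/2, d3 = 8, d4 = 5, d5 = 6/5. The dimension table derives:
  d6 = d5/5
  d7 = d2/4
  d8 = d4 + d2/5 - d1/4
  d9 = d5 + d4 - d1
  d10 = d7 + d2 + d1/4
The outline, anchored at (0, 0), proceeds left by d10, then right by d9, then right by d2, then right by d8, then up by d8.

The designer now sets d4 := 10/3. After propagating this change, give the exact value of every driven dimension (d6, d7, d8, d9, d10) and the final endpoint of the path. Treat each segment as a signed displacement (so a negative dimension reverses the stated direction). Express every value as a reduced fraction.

d6 = 6/25
d7 = 7/8
d8 = 469/120
d9 = 121/30
d10 = 9/2
endpoint = (833/120, 469/120)

Apply edit: d4 := 10/3
  d6 = d5/5 = 6/25
  d7 = d2/4 = 7/8
  d8 = d4 + d2/5 - d1/4 = 469/120
  d9 = d5 + d4 - d1 = 121/30
  d10 = d7 + d2 + d1/4 = 9/2
Walk from origin (0, 0):
  seg 1: left by d10 = 9/2 → (-9/2, 0)
  seg 2: right by d9 = 121/30 → (-7/15, 0)
  seg 3: right by d2 = 7/2 → (91/30, 0)
  seg 4: right by d8 = 469/120 → (833/120, 0)
  seg 5: up by d8 = 469/120 → (833/120, 469/120)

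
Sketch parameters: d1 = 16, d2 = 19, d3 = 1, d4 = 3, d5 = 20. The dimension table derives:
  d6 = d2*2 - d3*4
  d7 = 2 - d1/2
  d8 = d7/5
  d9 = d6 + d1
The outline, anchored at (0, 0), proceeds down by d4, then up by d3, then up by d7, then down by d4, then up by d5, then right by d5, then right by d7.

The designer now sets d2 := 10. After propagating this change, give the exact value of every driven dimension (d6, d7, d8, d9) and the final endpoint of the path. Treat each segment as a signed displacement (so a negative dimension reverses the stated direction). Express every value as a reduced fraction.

Apply edit: d2 := 10
  d6 = d2*2 - d3*4 = 16
  d7 = 2 - d1/2 = -6
  d8 = d7/5 = -6/5
  d9 = d6 + d1 = 32
Walk from origin (0, 0):
  seg 1: down by d4 = 3 → (0, -3)
  seg 2: up by d3 = 1 → (0, -2)
  seg 3: up by d7 = -6 → (0, -8)
  seg 4: down by d4 = 3 → (0, -11)
  seg 5: up by d5 = 20 → (0, 9)
  seg 6: right by d5 = 20 → (20, 9)
  seg 7: right by d7 = -6 → (14, 9)

d6 = 16
d7 = -6
d8 = -6/5
d9 = 32
endpoint = (14, 9)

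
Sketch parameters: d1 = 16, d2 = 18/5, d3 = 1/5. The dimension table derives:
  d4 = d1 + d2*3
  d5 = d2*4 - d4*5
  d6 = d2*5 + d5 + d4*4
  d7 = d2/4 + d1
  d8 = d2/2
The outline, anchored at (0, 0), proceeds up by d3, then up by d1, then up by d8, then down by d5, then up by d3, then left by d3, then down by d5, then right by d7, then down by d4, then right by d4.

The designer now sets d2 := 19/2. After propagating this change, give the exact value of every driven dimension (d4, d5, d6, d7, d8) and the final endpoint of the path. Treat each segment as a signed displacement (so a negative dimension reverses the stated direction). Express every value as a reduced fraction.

d4 = 89/2
d5 = -369/2
d6 = 41
d7 = 147/8
d8 = 19/4
endpoint = (2507/40, 6913/20)

Apply edit: d2 := 19/2
  d4 = d1 + d2*3 = 89/2
  d5 = d2*4 - d4*5 = -369/2
  d6 = d2*5 + d5 + d4*4 = 41
  d7 = d2/4 + d1 = 147/8
  d8 = d2/2 = 19/4
Walk from origin (0, 0):
  seg 1: up by d3 = 1/5 → (0, 1/5)
  seg 2: up by d1 = 16 → (0, 81/5)
  seg 3: up by d8 = 19/4 → (0, 419/20)
  seg 4: down by d5 = -369/2 → (0, 4109/20)
  seg 5: up by d3 = 1/5 → (0, 4113/20)
  seg 6: left by d3 = 1/5 → (-1/5, 4113/20)
  seg 7: down by d5 = -369/2 → (-1/5, 7803/20)
  seg 8: right by d7 = 147/8 → (727/40, 7803/20)
  seg 9: down by d4 = 89/2 → (727/40, 6913/20)
  seg 10: right by d4 = 89/2 → (2507/40, 6913/20)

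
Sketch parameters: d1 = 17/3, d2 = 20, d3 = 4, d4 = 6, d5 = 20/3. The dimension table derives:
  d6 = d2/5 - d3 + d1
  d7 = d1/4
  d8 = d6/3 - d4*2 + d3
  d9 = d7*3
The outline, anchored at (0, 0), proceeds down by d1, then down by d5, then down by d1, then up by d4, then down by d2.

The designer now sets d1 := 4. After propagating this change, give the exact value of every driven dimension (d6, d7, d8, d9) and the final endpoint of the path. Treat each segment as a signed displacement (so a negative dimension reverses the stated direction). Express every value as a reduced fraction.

Apply edit: d1 := 4
  d6 = d2/5 - d3 + d1 = 4
  d7 = d1/4 = 1
  d8 = d6/3 - d4*2 + d3 = -20/3
  d9 = d7*3 = 3
Walk from origin (0, 0):
  seg 1: down by d1 = 4 → (0, -4)
  seg 2: down by d5 = 20/3 → (0, -32/3)
  seg 3: down by d1 = 4 → (0, -44/3)
  seg 4: up by d4 = 6 → (0, -26/3)
  seg 5: down by d2 = 20 → (0, -86/3)

d6 = 4
d7 = 1
d8 = -20/3
d9 = 3
endpoint = (0, -86/3)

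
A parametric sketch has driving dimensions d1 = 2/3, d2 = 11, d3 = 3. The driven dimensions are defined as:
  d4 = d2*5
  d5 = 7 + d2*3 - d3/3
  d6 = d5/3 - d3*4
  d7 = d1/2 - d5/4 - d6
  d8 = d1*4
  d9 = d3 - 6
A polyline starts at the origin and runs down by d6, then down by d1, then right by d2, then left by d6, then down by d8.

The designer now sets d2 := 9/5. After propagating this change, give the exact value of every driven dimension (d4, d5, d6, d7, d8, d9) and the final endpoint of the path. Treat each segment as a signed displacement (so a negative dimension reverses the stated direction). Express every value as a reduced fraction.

d4 = 9
d5 = 57/5
d6 = -41/5
d7 = 341/60
d8 = 8/3
d9 = -3
endpoint = (10, 73/15)

Apply edit: d2 := 9/5
  d4 = d2*5 = 9
  d5 = 7 + d2*3 - d3/3 = 57/5
  d6 = d5/3 - d3*4 = -41/5
  d7 = d1/2 - d5/4 - d6 = 341/60
  d8 = d1*4 = 8/3
  d9 = d3 - 6 = -3
Walk from origin (0, 0):
  seg 1: down by d6 = -41/5 → (0, 41/5)
  seg 2: down by d1 = 2/3 → (0, 113/15)
  seg 3: right by d2 = 9/5 → (9/5, 113/15)
  seg 4: left by d6 = -41/5 → (10, 113/15)
  seg 5: down by d8 = 8/3 → (10, 73/15)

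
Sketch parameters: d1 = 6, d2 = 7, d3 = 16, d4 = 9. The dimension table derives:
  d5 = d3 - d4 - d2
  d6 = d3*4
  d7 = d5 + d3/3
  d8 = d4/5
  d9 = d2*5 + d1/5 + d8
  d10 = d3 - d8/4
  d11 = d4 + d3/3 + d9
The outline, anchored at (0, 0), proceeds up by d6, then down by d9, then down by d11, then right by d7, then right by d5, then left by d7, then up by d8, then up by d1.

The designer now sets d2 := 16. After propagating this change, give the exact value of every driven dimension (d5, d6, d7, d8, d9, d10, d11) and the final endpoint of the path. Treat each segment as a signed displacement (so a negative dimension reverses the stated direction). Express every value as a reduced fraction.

Apply edit: d2 := 16
  d5 = d3 - d4 - d2 = -9
  d6 = d3*4 = 64
  d7 = d5 + d3/3 = -11/3
  d8 = d4/5 = 9/5
  d9 = d2*5 + d1/5 + d8 = 83
  d10 = d3 - d8/4 = 311/20
  d11 = d4 + d3/3 + d9 = 292/3
Walk from origin (0, 0):
  seg 1: up by d6 = 64 → (0, 64)
  seg 2: down by d9 = 83 → (0, -19)
  seg 3: down by d11 = 292/3 → (0, -349/3)
  seg 4: right by d7 = -11/3 → (-11/3, -349/3)
  seg 5: right by d5 = -9 → (-38/3, -349/3)
  seg 6: left by d7 = -11/3 → (-9, -349/3)
  seg 7: up by d8 = 9/5 → (-9, -1718/15)
  seg 8: up by d1 = 6 → (-9, -1628/15)

d5 = -9
d6 = 64
d7 = -11/3
d8 = 9/5
d9 = 83
d10 = 311/20
d11 = 292/3
endpoint = (-9, -1628/15)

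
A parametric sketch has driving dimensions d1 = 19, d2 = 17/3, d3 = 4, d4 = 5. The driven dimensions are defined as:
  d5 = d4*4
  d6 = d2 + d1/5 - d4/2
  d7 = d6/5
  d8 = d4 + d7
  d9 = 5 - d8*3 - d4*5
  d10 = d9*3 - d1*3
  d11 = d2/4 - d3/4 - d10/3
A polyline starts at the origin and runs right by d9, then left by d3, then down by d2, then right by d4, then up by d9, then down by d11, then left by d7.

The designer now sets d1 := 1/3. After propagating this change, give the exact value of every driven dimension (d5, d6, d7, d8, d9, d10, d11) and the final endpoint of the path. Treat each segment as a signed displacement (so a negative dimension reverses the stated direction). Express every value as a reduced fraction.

d5 = 20
d6 = 97/30
d7 = 97/150
d8 = 847/150
d9 = -1847/50
d10 = -5591/50
d11 = 3769/100
endpoint = (-2744/75, -24089/300)

Apply edit: d1 := 1/3
  d5 = d4*4 = 20
  d6 = d2 + d1/5 - d4/2 = 97/30
  d7 = d6/5 = 97/150
  d8 = d4 + d7 = 847/150
  d9 = 5 - d8*3 - d4*5 = -1847/50
  d10 = d9*3 - d1*3 = -5591/50
  d11 = d2/4 - d3/4 - d10/3 = 3769/100
Walk from origin (0, 0):
  seg 1: right by d9 = -1847/50 → (-1847/50, 0)
  seg 2: left by d3 = 4 → (-2047/50, 0)
  seg 3: down by d2 = 17/3 → (-2047/50, -17/3)
  seg 4: right by d4 = 5 → (-1797/50, -17/3)
  seg 5: up by d9 = -1847/50 → (-1797/50, -6391/150)
  seg 6: down by d11 = 3769/100 → (-1797/50, -24089/300)
  seg 7: left by d7 = 97/150 → (-2744/75, -24089/300)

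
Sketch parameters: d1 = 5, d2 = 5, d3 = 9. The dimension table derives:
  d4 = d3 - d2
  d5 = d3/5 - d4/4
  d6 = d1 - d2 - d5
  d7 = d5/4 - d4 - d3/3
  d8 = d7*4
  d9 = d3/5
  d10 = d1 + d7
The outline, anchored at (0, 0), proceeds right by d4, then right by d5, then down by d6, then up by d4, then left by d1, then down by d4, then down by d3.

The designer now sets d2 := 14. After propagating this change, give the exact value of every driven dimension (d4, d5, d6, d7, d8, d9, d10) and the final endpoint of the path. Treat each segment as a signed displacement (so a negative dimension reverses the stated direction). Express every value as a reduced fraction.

d4 = -5
d5 = 61/20
d6 = -241/20
d7 = 221/80
d8 = 221/20
d9 = 9/5
d10 = 621/80
endpoint = (-139/20, 61/20)

Apply edit: d2 := 14
  d4 = d3 - d2 = -5
  d5 = d3/5 - d4/4 = 61/20
  d6 = d1 - d2 - d5 = -241/20
  d7 = d5/4 - d4 - d3/3 = 221/80
  d8 = d7*4 = 221/20
  d9 = d3/5 = 9/5
  d10 = d1 + d7 = 621/80
Walk from origin (0, 0):
  seg 1: right by d4 = -5 → (-5, 0)
  seg 2: right by d5 = 61/20 → (-39/20, 0)
  seg 3: down by d6 = -241/20 → (-39/20, 241/20)
  seg 4: up by d4 = -5 → (-39/20, 141/20)
  seg 5: left by d1 = 5 → (-139/20, 141/20)
  seg 6: down by d4 = -5 → (-139/20, 241/20)
  seg 7: down by d3 = 9 → (-139/20, 61/20)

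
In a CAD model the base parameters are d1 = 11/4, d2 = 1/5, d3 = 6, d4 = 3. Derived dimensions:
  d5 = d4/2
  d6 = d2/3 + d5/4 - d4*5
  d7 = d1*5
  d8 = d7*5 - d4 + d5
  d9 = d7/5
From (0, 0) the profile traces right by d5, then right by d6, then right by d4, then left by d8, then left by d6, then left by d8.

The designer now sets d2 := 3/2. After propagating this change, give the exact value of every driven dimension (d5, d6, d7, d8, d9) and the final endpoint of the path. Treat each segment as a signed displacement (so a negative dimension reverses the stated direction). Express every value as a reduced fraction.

d5 = 3/2
d6 = -113/8
d7 = 55/4
d8 = 269/4
d9 = 11/4
endpoint = (-130, 0)

Apply edit: d2 := 3/2
  d5 = d4/2 = 3/2
  d6 = d2/3 + d5/4 - d4*5 = -113/8
  d7 = d1*5 = 55/4
  d8 = d7*5 - d4 + d5 = 269/4
  d9 = d7/5 = 11/4
Walk from origin (0, 0):
  seg 1: right by d5 = 3/2 → (3/2, 0)
  seg 2: right by d6 = -113/8 → (-101/8, 0)
  seg 3: right by d4 = 3 → (-77/8, 0)
  seg 4: left by d8 = 269/4 → (-615/8, 0)
  seg 5: left by d6 = -113/8 → (-251/4, 0)
  seg 6: left by d8 = 269/4 → (-130, 0)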